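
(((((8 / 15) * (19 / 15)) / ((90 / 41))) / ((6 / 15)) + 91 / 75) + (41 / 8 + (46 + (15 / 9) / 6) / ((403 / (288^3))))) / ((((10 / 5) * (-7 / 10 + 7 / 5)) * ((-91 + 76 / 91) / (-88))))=39399324892037 / 20602755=1912332.84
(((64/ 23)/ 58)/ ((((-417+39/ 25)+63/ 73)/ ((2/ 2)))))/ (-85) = 11680/ 8579121417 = 0.00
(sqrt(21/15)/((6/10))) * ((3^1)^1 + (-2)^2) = 7 * sqrt(35)/3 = 13.80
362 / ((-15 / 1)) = -362 / 15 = -24.13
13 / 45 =0.29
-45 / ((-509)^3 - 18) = 45 / 131872247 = 0.00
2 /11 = 0.18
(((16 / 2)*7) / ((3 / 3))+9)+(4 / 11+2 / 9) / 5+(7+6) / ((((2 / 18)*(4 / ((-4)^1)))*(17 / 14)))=-31.24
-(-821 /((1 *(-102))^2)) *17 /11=821 /6732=0.12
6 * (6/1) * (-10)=-360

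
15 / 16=0.94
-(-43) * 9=387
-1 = -1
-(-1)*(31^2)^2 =923521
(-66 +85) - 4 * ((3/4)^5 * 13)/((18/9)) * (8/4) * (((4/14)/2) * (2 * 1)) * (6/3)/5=17.59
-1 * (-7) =7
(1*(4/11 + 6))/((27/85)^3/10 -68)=-429887500/4593438487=-0.09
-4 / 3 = -1.33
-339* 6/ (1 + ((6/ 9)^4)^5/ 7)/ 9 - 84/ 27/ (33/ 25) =-1655365575515554/ 7249336196751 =-228.35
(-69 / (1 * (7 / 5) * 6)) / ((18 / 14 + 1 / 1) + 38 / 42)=-345 / 134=-2.57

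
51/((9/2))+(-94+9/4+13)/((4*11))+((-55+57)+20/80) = 6227/528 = 11.79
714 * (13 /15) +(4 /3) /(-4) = 9277 /15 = 618.47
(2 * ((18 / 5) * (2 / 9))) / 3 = 8 / 15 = 0.53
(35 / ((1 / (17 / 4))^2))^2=102313225 / 256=399661.04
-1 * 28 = -28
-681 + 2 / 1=-679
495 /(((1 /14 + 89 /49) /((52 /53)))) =504504 /1961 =257.27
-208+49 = -159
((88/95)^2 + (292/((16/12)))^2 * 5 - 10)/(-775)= -2164157619/6994375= -309.41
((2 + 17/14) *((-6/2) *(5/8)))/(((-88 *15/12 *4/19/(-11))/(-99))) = 253935/896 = 283.41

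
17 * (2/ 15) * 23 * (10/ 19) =1564/ 57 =27.44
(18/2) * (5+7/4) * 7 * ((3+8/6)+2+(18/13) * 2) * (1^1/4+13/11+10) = 44251.03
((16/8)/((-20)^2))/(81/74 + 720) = 37/5336100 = 0.00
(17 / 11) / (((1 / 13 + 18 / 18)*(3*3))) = 221 / 1386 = 0.16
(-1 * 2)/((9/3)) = -0.67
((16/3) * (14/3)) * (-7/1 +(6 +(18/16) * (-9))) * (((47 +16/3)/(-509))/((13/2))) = 782488/178659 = 4.38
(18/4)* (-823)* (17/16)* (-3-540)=68374017/32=2136688.03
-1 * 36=-36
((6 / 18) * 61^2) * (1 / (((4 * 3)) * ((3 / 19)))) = 654.62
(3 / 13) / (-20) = -3 / 260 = -0.01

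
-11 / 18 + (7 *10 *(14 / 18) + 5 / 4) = 661 / 12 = 55.08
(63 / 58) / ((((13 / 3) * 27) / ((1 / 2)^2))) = 7 / 3016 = 0.00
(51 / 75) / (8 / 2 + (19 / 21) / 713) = 254541 / 1497775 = 0.17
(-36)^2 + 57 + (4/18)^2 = 109597/81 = 1353.05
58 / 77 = 0.75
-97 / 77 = -1.26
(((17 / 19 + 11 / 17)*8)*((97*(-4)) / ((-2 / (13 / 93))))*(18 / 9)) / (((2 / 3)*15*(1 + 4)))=3349216 / 250325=13.38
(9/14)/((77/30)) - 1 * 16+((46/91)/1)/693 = -141881/9009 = -15.75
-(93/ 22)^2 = -8649/ 484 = -17.87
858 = 858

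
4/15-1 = -11/15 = -0.73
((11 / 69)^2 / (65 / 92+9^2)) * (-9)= -484 / 172891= -0.00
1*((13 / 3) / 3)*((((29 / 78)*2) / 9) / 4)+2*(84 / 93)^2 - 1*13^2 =-156309583 / 934092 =-167.34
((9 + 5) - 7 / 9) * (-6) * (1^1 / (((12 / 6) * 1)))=-119 / 3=-39.67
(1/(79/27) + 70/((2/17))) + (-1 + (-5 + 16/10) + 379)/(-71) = 16548393/28045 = 590.07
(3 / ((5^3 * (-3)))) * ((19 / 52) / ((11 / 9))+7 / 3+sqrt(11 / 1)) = -sqrt(11) / 125 - 4517 / 214500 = -0.05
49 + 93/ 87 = 1452/ 29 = 50.07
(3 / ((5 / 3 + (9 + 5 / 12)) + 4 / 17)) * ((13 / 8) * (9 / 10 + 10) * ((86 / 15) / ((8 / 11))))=34182291 / 923600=37.01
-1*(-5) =5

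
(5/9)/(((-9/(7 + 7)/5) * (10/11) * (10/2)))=-0.95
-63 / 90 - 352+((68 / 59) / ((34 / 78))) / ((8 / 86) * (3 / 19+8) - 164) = -578212953 / 1639315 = -352.72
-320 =-320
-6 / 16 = -3 / 8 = -0.38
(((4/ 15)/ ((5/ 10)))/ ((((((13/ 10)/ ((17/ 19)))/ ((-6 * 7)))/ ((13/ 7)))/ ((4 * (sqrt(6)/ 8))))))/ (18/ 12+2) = -544 * sqrt(6)/ 133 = -10.02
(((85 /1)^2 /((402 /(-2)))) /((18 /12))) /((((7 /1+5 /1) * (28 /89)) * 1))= -643025 /101304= -6.35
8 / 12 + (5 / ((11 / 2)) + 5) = 217 / 33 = 6.58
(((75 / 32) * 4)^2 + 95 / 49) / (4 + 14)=4.99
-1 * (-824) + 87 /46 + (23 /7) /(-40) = 5318211 /6440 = 825.81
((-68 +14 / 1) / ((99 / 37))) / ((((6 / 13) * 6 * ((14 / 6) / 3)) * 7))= -1.34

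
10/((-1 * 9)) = -10/9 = -1.11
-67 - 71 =-138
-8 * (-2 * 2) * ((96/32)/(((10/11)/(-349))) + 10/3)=-551216/15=-36747.73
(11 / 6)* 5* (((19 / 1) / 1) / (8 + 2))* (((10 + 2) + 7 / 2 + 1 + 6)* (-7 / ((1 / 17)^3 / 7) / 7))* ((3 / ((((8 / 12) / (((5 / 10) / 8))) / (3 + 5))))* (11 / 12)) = -3557920905 / 128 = -27796257.07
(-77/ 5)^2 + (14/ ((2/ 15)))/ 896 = 759287/ 3200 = 237.28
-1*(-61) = 61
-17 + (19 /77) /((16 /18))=-10301 /616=-16.72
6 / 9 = 2 / 3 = 0.67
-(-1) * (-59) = -59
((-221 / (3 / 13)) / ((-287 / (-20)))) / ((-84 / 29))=416585 / 18081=23.04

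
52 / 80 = 0.65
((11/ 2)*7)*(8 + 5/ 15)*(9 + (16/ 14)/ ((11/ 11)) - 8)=1375/ 2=687.50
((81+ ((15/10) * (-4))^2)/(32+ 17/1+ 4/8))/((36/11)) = 13/18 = 0.72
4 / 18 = 0.22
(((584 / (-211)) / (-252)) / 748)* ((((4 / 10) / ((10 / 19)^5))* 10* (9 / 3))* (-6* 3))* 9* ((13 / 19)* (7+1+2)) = -3339214983 / 690497500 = -4.84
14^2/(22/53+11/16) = 166208/935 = 177.76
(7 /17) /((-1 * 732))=-7 /12444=-0.00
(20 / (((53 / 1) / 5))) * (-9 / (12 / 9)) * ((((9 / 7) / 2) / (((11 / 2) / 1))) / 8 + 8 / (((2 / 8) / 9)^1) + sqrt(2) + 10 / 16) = -60008175 / 16324-675 * sqrt(2) / 53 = -3694.08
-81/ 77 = -1.05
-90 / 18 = -5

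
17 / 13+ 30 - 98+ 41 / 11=-9004 / 143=-62.97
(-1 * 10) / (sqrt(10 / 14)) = -11.83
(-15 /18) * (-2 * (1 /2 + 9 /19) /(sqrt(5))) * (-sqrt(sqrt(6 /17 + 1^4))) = -37 * 17^(3 /4) * 23^(1 /4) * sqrt(5) /1938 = -0.78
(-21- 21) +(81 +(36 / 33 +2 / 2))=41.09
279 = 279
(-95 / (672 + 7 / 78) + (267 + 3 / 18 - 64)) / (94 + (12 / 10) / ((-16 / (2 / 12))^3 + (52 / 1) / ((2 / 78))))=23487086004715 / 10874437191471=2.16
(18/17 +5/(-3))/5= -31/255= -0.12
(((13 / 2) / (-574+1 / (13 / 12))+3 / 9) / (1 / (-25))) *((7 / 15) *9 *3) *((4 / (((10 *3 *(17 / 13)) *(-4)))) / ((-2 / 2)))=-1309763 / 506600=-2.59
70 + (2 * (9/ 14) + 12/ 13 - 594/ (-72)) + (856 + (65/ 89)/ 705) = 4277594911/ 4567836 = 936.46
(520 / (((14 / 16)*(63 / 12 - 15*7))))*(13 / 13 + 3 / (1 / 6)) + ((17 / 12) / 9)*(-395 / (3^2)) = -5720395 / 47628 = -120.11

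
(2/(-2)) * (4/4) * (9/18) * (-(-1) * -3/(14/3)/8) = 9/224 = 0.04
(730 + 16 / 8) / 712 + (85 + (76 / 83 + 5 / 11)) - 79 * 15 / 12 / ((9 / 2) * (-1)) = 79963769 / 731313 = 109.34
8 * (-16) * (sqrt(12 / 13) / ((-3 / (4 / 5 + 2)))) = 114.78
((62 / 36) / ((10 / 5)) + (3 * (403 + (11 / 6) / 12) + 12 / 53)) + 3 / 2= 4625167 / 3816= 1212.05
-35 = -35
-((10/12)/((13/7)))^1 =-35/78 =-0.45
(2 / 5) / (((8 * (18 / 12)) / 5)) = 0.17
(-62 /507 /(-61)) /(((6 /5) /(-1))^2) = 775 /556686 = 0.00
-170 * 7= -1190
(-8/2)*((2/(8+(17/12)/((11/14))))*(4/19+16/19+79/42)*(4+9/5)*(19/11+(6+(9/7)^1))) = -125.15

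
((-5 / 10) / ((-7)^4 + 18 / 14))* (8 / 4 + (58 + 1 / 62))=-26047 / 2085184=-0.01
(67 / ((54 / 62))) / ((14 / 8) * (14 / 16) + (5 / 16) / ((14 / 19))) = 232624 / 5913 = 39.34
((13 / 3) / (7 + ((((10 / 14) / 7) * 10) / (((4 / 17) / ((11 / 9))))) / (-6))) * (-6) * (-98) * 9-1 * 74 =118960838 / 32369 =3675.15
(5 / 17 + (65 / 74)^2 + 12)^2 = 1479407583481 / 8666120464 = 170.71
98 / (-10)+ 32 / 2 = 31 / 5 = 6.20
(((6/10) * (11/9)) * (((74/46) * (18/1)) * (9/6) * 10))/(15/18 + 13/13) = 3996/23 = 173.74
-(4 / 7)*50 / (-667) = 200 / 4669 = 0.04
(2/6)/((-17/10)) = -10/51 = -0.20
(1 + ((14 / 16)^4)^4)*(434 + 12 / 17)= 1162845717400549615 / 2392537302040576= 486.03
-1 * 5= -5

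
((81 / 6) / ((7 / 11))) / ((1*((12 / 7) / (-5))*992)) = -495 / 7936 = -0.06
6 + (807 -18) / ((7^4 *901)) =12980595 / 2163301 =6.00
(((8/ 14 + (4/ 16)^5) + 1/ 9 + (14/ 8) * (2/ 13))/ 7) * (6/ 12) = 799027/ 11741184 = 0.07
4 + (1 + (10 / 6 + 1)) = 23 / 3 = 7.67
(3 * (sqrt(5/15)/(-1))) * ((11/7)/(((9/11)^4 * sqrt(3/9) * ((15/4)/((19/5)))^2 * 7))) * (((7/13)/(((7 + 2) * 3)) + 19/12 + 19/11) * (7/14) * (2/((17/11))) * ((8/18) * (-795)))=2535958317298736/2158115470875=1175.08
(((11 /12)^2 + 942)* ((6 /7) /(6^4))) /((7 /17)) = 2308073 /1524096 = 1.51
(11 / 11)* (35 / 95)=7 / 19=0.37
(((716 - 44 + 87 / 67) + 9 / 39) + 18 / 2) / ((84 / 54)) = 5350347 / 12194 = 438.77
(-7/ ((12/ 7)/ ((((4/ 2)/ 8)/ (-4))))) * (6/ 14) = 7/ 64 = 0.11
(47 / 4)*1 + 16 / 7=393 / 28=14.04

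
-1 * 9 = -9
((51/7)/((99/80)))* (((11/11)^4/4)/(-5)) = -68/231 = -0.29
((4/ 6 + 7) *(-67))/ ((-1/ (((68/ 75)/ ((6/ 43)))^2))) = 21687.58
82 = 82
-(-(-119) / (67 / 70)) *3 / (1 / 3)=-74970 / 67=-1118.96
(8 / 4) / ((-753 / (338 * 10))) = -6760 / 753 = -8.98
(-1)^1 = -1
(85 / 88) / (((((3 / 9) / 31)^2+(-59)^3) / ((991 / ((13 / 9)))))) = -1311387327 / 406422695536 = -0.00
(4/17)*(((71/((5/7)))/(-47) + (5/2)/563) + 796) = 420142226/2249185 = 186.80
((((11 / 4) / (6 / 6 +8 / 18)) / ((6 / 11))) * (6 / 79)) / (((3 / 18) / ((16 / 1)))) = 26136 / 1027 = 25.45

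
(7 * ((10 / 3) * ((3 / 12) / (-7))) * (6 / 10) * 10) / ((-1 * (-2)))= -2.50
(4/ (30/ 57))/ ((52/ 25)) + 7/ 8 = 471/ 104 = 4.53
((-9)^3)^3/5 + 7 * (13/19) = -7360988836/95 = -77484093.01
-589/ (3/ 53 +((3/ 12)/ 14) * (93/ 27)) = -4986.80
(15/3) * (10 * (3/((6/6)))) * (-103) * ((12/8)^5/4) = -1877175/64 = -29330.86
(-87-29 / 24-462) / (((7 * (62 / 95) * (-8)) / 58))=36379775 / 41664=873.17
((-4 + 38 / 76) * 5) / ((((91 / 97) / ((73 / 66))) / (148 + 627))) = -27438875 / 1716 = -15990.02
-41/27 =-1.52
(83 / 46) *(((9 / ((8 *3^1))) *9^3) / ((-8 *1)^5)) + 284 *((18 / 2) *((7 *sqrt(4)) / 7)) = 61643504367 / 12058624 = 5111.98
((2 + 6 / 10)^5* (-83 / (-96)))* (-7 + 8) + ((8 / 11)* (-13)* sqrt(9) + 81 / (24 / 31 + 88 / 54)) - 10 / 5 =176044151027 / 1659900000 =106.06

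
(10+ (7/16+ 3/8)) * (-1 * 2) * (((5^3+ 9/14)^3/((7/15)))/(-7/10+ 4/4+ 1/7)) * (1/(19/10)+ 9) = -12781548130719525/6464864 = -1977079197.76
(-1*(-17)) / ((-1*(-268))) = 17 / 268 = 0.06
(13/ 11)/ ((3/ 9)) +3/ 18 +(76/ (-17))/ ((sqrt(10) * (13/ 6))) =245/ 66 - 228 * sqrt(10)/ 1105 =3.06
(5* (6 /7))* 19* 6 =3420 /7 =488.57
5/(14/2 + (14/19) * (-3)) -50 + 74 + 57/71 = 166996/6461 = 25.85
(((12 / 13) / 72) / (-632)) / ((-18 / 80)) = 0.00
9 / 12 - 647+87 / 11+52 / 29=-812235 / 1276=-636.55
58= 58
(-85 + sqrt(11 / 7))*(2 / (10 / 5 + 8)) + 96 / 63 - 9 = -24.23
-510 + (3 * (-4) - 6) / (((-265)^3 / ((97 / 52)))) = -246763626627 / 483850250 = -510.00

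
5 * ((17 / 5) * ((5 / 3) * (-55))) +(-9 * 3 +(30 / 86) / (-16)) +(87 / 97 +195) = -1389.46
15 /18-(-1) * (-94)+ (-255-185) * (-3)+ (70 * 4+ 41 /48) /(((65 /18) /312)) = 764779 /30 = 25492.63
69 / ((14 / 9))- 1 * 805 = -760.64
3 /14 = 0.21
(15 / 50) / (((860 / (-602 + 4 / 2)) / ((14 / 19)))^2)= 52920 / 667489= 0.08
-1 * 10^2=-100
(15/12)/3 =5/12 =0.42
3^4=81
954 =954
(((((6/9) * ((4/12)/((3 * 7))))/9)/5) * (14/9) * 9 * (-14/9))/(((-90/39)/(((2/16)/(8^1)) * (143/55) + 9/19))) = 284557/249318000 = 0.00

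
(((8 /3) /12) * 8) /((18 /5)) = 0.49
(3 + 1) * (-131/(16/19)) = -2489/4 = -622.25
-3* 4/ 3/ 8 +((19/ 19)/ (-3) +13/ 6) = 1.33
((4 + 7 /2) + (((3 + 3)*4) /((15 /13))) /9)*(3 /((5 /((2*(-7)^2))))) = 43267 /75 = 576.89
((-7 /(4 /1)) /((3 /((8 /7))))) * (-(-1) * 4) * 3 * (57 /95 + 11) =-464 /5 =-92.80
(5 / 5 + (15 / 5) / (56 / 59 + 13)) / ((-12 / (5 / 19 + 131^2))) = -27172000 / 15637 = -1737.67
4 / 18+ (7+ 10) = 155 / 9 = 17.22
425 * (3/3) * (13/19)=5525/19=290.79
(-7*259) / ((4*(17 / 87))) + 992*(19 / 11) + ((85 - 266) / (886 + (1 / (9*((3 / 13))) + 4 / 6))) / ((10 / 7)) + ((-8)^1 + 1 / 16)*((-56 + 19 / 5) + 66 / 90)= -781537219 / 3952245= -197.75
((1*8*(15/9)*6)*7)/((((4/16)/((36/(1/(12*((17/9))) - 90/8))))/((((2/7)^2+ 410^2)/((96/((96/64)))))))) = -16803284160/889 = -18901332.01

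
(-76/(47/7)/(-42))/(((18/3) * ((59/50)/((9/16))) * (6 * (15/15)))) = 0.00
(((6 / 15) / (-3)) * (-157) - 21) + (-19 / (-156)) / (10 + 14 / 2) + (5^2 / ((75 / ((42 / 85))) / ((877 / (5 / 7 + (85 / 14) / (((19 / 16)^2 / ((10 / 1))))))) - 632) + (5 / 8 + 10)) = 138663758342741 / 13174126993560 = 10.53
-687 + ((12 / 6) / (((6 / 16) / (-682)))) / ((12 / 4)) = -17095 / 9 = -1899.44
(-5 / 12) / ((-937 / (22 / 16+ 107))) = 0.05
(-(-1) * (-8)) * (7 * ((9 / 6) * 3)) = -252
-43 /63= -0.68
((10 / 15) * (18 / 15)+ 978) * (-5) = -4894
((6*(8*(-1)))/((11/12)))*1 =-576/11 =-52.36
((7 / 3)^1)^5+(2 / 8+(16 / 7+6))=528673 / 6804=77.70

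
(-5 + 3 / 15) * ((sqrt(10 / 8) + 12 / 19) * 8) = -96 * sqrt(5) / 5 - 2304 / 95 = -67.19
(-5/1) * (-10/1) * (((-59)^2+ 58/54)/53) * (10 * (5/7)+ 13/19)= 1631177600/63441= 25711.73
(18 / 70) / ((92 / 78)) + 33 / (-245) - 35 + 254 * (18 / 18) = 219.08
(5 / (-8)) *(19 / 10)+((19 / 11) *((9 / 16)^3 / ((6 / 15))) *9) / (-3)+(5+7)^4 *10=18685309547 / 90112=207356.51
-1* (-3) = 3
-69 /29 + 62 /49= -1583 /1421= -1.11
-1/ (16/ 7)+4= 57/ 16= 3.56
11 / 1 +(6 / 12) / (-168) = 3695 / 336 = 11.00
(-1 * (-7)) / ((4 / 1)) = 1.75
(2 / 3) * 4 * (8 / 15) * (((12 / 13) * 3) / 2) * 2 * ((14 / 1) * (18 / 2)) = 32256 / 65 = 496.25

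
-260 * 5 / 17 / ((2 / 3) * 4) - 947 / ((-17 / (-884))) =-1675271 / 34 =-49272.68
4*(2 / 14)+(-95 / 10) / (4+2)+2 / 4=-43 / 84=-0.51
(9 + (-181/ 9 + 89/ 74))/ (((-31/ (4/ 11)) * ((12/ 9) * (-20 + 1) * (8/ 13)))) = -85787/ 11506704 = -0.01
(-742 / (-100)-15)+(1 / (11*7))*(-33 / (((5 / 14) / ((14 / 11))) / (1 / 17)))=-71713 / 9350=-7.67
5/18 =0.28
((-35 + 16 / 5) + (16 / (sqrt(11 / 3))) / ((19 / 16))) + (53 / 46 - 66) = -22229 / 230 + 256 *sqrt(33) / 209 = -89.61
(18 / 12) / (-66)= -1 / 44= -0.02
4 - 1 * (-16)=20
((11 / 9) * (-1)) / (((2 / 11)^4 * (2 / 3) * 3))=-161051 / 288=-559.20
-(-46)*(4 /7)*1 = 184 /7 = 26.29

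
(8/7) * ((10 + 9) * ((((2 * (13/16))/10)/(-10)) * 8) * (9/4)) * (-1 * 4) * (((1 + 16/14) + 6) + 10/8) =584649/2450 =238.63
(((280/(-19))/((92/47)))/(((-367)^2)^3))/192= -1645/102505945420427909088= -0.00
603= 603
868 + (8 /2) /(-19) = 16488 /19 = 867.79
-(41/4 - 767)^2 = -9162729/16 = -572670.56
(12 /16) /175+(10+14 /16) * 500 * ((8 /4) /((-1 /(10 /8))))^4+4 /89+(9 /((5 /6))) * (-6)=105829056341 /498400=212337.59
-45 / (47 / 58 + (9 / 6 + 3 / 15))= -6525 / 364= -17.93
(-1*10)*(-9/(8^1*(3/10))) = 75/2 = 37.50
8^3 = 512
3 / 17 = 0.18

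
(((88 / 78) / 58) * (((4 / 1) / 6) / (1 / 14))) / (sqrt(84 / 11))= 0.07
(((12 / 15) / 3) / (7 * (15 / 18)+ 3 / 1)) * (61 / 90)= 244 / 11925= 0.02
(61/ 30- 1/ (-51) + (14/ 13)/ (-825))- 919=-916.95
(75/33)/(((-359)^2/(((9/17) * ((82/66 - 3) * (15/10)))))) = -0.00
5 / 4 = 1.25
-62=-62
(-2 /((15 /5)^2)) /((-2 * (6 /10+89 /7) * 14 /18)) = 0.01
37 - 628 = -591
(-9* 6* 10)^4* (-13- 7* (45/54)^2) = -1518740280000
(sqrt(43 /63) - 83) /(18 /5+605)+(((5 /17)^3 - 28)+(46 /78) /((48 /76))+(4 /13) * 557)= 5 * sqrt(301) /63903+59351720927 /411571836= 144.21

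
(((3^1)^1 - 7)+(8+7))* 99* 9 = 9801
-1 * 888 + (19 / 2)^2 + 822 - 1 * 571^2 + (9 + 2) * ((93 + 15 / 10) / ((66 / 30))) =-1302177 / 4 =-325544.25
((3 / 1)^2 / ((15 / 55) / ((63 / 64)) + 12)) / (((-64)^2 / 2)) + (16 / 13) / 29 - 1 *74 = -161941441113 / 2189664256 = -73.96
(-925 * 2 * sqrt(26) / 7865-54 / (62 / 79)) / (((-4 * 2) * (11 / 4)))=185 * sqrt(26) / 17303 + 2133 / 682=3.18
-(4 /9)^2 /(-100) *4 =16 /2025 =0.01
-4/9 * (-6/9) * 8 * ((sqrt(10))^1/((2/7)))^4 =960400/27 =35570.37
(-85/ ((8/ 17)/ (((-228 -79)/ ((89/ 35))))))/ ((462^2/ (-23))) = -2.35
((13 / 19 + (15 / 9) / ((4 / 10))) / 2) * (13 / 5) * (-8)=-50.45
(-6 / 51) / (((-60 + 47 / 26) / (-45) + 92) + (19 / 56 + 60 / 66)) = -720720 / 579172813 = -0.00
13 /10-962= -960.70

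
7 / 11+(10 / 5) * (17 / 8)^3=55835 / 2816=19.83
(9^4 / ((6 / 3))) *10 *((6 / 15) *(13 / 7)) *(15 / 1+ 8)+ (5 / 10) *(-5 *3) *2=3923373 / 7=560481.86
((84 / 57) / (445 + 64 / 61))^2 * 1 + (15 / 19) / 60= 287304755 / 21817062436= 0.01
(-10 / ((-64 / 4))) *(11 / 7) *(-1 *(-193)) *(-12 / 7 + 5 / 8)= -647515 / 3136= -206.48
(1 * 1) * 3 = 3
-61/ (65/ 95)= -1159/ 13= -89.15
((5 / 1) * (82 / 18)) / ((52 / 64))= 3280 / 117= 28.03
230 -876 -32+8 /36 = -6100 /9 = -677.78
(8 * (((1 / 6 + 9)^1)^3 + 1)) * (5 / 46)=832955 / 1242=670.66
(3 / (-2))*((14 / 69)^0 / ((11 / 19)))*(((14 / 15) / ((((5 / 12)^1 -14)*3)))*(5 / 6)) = 266 / 5379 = 0.05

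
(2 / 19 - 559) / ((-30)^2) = -10619 / 17100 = -0.62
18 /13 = 1.38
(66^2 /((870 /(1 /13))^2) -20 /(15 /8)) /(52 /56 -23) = 1591839718 /3293839575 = 0.48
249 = 249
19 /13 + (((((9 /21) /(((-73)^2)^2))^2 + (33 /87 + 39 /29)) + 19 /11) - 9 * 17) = -24267781760432149695050 /163875110053152941443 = -148.09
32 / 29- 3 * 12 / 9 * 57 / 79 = -1.78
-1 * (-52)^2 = -2704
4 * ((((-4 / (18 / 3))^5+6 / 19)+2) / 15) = 40336 / 69255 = 0.58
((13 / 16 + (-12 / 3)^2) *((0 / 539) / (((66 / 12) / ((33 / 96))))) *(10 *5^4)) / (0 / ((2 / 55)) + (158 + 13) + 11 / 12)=0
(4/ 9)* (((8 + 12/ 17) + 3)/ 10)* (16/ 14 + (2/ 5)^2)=30248/ 44625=0.68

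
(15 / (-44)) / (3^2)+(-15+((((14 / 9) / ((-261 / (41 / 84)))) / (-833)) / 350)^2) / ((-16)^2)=-4587023655941526431509 / 47547455025023331840000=-0.10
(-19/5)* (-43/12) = 817/60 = 13.62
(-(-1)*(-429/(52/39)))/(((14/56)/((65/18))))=-9295/2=-4647.50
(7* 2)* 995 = 13930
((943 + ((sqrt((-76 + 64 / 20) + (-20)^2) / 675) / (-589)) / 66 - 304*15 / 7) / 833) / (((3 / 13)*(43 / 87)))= 769457 / 250733 - 377*sqrt(2045) / 2349721922625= 3.07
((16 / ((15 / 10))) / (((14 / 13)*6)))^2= 10816 / 3969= 2.73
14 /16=7 /8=0.88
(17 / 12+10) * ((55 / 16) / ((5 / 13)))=19591 / 192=102.04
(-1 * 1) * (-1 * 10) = 10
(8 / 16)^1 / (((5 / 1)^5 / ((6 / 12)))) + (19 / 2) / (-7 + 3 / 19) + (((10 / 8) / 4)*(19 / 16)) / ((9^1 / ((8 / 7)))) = -109849073 / 81900000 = -1.34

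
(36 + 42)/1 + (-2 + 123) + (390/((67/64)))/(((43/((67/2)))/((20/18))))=67271/129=521.48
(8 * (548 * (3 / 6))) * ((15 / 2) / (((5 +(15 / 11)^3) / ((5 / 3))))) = 3646940 / 1003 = 3636.03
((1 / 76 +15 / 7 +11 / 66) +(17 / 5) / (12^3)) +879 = 1012747781 / 1149120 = 881.32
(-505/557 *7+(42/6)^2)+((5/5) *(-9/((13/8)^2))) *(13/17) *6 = 3325526/123097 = 27.02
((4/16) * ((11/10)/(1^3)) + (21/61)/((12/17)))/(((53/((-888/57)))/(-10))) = 137714/61427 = 2.24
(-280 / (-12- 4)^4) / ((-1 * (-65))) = -7 / 106496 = -0.00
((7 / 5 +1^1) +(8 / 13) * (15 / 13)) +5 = 6853 / 845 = 8.11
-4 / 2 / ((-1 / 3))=6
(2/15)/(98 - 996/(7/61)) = -0.00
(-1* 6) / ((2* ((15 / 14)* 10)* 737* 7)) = -1 / 18425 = -0.00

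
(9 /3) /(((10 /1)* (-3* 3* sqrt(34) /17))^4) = 289 /87480000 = 0.00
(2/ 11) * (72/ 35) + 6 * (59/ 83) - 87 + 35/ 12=-30463691/ 383460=-79.44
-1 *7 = -7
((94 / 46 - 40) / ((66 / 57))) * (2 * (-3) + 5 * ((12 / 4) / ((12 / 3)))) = 149283 / 2024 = 73.76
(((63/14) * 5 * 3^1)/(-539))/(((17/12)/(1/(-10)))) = 81/9163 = 0.01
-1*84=-84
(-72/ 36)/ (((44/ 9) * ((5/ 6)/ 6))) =-162/ 55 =-2.95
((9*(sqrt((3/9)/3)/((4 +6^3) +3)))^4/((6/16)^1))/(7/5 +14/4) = 2160/121175698609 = 0.00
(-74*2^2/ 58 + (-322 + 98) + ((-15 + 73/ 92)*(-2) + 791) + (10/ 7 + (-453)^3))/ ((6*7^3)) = -868051938175/ 19217604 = -45169.62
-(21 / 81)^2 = -49 / 729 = -0.07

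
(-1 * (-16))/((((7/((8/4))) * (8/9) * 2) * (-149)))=-18/1043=-0.02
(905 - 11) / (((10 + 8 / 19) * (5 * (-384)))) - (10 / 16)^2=-27581 / 63360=-0.44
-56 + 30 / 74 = -2057 / 37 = -55.59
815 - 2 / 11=8963 / 11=814.82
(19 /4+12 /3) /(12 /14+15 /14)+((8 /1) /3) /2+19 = 1343 /54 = 24.87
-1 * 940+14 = -926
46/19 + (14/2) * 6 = 844/19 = 44.42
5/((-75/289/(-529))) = 152881/15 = 10192.07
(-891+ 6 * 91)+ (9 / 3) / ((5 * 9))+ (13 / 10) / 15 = -51727 / 150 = -344.85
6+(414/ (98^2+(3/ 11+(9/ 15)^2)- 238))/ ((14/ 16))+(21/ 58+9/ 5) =894644997/ 108935890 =8.21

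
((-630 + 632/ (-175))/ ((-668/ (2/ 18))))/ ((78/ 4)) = 55441/ 10257975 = 0.01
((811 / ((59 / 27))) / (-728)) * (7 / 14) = -21897 / 85904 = -0.25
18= 18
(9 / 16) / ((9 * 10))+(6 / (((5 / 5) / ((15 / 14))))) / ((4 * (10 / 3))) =547 / 1120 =0.49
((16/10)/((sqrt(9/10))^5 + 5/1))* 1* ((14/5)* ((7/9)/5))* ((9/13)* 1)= 3136000/31732363- 762048* sqrt(10)/158661815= 0.08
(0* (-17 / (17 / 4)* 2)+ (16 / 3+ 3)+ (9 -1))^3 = 117649 / 27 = 4357.37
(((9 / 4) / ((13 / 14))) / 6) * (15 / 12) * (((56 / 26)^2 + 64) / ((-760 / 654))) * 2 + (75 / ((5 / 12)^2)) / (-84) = -37855521 / 584402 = -64.78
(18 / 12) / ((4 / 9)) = 27 / 8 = 3.38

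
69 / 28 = 2.46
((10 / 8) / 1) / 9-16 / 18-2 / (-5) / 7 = -97 / 140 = -0.69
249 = 249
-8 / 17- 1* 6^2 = -620 / 17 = -36.47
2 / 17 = 0.12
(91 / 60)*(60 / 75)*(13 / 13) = 91 / 75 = 1.21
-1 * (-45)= 45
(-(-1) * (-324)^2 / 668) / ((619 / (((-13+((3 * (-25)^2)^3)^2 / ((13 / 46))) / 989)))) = 52456038951873779292439764 / 1329066661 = 39468328031346035.92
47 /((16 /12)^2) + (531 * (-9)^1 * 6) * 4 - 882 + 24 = -1848441 /16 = -115527.56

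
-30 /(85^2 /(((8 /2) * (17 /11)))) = -24 /935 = -0.03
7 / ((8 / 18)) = 63 / 4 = 15.75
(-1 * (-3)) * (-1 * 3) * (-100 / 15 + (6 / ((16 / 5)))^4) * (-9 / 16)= 1888785 / 65536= 28.82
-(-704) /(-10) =-352 /5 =-70.40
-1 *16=-16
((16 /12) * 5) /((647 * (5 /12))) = 16 /647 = 0.02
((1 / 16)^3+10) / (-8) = -40961 / 32768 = -1.25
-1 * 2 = -2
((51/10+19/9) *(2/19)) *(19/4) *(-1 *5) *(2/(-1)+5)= -649/12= -54.08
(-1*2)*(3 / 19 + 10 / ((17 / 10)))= -3902 / 323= -12.08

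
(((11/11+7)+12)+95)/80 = 23/16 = 1.44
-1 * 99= -99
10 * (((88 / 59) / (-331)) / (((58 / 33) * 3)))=-4840 / 566341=-0.01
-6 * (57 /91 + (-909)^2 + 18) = -451159596 /91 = -4957797.76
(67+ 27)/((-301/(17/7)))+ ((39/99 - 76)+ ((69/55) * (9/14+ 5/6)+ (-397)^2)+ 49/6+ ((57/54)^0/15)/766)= 6992366075341/44383955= 157542.65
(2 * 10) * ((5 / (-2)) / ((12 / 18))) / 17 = -75 / 17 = -4.41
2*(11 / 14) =11 / 7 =1.57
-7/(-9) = 7/9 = 0.78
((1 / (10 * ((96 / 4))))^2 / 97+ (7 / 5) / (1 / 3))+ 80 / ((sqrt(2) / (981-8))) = 23466241 / 5587200+ 38920 * sqrt(2) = 55045.39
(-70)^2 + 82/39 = 191182/39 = 4902.10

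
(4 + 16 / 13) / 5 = 68 / 65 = 1.05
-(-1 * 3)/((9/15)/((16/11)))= 80/11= 7.27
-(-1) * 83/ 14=83/ 14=5.93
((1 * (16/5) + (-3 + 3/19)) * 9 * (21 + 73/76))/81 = 28373/32490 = 0.87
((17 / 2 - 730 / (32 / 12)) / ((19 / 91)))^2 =1613936.22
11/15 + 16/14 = 197/105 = 1.88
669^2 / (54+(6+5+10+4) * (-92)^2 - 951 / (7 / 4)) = 2.12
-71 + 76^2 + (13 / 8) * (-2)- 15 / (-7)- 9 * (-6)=161221 / 28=5757.89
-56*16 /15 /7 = -128 /15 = -8.53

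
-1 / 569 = -0.00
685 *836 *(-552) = -316108320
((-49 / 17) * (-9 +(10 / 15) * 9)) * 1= 147 / 17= 8.65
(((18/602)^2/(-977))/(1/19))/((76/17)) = -1377/354068708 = -0.00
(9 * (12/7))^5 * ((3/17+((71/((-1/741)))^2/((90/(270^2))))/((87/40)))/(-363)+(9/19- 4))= -47290827614959181804046336/19049171449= -2482566117984189.17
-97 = -97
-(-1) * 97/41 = 97/41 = 2.37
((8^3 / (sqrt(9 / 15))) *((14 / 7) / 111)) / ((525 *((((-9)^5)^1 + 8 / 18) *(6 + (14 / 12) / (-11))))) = -22528 *sqrt(15) / 1338570229675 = -0.00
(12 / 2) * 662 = 3972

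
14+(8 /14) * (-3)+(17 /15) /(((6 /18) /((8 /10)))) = 2626 /175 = 15.01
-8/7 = -1.14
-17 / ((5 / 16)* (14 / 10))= -272 / 7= -38.86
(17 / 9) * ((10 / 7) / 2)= 85 / 63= 1.35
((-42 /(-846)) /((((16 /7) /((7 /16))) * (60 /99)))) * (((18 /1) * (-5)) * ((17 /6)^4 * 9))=-315124733 /385024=-818.45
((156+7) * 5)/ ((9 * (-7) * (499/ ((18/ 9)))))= -1630/ 31437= -0.05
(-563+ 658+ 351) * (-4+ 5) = 446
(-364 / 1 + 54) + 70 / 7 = -300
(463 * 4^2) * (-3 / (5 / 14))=-311136 / 5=-62227.20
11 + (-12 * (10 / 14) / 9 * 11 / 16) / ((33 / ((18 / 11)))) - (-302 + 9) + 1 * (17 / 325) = 304.02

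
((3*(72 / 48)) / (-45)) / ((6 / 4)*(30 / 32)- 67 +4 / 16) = 16 / 10455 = 0.00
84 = 84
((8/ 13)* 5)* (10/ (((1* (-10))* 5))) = -8/ 13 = -0.62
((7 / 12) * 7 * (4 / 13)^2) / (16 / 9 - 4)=-147 / 845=-0.17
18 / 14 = 9 / 7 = 1.29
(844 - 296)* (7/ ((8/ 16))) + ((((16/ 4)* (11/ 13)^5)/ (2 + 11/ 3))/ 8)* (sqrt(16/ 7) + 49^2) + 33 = 966306* sqrt(7)/ 44183867 + 98427677563/ 12623962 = 7796.95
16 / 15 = 1.07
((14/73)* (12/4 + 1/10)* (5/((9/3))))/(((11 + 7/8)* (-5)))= -1736/104025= -0.02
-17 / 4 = -4.25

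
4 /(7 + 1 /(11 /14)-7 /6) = 264 /469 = 0.56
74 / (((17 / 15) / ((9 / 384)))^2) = 74925 / 2367488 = 0.03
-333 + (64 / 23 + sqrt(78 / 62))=-7595 / 23 + sqrt(1209) / 31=-329.10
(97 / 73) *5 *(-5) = -2425 / 73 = -33.22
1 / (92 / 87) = 87 / 92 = 0.95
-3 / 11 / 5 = -3 / 55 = -0.05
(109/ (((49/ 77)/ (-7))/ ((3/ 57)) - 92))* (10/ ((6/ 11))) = -65945/ 3093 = -21.32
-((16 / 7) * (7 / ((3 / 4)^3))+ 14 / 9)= -1066 / 27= -39.48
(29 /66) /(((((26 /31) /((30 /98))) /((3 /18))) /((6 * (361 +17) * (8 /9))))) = 53.89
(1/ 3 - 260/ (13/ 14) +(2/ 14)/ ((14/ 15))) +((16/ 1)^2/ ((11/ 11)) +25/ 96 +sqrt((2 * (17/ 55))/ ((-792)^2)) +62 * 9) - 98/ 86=sqrt(1870)/ 43560 +35977937/ 67424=533.61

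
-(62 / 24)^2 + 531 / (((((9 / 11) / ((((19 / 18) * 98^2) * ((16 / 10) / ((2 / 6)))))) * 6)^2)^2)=5126112826781115105.27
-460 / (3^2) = -460 / 9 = -51.11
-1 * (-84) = 84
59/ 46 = 1.28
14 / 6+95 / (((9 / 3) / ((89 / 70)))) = 1789 / 42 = 42.60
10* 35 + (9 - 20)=339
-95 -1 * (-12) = -83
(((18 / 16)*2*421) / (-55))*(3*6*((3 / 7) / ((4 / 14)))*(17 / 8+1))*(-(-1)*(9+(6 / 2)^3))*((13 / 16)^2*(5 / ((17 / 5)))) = -19450357875 / 382976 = -50787.41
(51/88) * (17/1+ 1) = 459/44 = 10.43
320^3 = 32768000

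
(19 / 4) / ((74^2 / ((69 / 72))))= 437 / 525696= 0.00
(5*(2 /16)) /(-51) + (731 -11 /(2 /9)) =278047 /408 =681.49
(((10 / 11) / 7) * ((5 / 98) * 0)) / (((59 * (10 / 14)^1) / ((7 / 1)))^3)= 0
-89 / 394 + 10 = 3851 / 394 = 9.77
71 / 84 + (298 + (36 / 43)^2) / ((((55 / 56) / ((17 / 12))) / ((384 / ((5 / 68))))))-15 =96104973648889 / 42711900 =2250074.89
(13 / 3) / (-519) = -0.01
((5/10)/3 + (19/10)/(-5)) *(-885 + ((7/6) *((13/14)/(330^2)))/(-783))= 905553594013/4796364375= 188.80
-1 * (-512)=512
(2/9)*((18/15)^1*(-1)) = -4/15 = -0.27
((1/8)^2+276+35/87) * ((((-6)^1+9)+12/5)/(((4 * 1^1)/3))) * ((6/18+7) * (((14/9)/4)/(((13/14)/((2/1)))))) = 165914441/24128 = 6876.43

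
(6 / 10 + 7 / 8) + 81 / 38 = 2741 / 760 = 3.61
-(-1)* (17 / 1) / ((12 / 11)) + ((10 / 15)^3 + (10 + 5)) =3335 / 108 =30.88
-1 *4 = -4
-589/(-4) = 589/4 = 147.25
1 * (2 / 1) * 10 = 20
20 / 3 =6.67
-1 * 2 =-2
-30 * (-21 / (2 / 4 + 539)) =1260 / 1079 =1.17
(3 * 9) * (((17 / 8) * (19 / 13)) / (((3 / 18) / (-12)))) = -78489 / 13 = -6037.62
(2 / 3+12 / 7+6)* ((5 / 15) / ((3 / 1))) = 176 / 189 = 0.93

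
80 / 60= 4 / 3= 1.33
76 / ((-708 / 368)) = -6992 / 177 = -39.50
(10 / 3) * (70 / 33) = 700 / 99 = 7.07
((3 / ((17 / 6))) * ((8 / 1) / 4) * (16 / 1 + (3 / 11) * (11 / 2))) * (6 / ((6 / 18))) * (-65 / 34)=-368550 / 289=-1275.26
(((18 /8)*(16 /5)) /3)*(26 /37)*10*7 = 4368 /37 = 118.05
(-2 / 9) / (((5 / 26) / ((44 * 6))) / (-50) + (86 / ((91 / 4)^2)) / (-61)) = 1778096320 / 21912411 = 81.15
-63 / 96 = -21 / 32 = -0.66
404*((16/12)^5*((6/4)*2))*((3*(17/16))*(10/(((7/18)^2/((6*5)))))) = 1582387200/49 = 32293616.33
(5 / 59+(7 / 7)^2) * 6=384 / 59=6.51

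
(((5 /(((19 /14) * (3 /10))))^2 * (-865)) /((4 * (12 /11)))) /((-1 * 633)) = 291396875 /6169851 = 47.23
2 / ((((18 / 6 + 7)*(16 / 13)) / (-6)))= -0.98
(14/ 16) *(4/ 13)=0.27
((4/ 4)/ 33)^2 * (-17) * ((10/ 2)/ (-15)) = 17/ 3267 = 0.01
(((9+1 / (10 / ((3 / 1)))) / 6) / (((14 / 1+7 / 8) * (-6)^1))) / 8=-31 / 14280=-0.00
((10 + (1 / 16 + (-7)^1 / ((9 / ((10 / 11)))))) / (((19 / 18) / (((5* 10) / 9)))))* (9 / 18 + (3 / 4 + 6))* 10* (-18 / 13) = -53718875 / 10868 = -4942.85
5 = 5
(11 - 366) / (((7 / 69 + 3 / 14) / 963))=-66048318 / 61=-1082759.31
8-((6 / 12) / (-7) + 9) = -13 / 14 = -0.93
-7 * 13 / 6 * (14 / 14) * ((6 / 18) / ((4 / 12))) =-91 / 6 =-15.17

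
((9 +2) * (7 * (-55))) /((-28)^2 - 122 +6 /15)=-21175 /3312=-6.39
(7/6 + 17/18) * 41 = 779/9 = 86.56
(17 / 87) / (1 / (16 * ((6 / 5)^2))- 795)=-192 / 781115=-0.00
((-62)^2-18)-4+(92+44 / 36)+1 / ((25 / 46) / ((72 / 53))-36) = 4154659151 / 1061163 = 3915.19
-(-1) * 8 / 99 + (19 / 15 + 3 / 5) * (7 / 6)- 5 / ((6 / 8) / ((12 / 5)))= -6802 / 495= -13.74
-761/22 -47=-1795/22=-81.59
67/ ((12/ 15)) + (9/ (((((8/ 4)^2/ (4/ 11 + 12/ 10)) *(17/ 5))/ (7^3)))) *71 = 18911867/ 748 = 25283.24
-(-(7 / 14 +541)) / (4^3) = 1083 / 128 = 8.46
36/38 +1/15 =289/285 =1.01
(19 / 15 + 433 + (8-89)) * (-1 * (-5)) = 5299 / 3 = 1766.33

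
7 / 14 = 1 / 2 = 0.50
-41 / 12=-3.42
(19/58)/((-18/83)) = -1577/1044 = -1.51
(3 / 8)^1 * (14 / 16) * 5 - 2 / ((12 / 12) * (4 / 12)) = -279 / 64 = -4.36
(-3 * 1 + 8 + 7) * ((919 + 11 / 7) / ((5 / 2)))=4418.74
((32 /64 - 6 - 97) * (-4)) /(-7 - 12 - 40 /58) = -11890 /571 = -20.82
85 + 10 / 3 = 265 / 3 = 88.33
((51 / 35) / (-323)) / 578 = -3 / 384370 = -0.00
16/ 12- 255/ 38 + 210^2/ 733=4578071/ 83562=54.79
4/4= 1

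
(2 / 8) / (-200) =-1 / 800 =-0.00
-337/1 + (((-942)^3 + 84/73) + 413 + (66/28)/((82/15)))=-70051496300281/83804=-835896810.42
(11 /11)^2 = 1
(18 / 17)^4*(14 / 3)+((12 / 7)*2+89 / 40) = 269382383 / 23385880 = 11.52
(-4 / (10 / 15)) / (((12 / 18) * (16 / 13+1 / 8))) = -312 / 47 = -6.64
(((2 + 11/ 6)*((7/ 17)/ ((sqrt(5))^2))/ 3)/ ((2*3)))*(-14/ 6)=-1127/ 27540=-0.04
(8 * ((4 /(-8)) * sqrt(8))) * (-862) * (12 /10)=41376 * sqrt(2) /5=11702.90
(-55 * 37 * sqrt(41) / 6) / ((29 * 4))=-2035 * sqrt(41) / 696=-18.72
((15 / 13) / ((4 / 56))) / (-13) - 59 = -10181 / 169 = -60.24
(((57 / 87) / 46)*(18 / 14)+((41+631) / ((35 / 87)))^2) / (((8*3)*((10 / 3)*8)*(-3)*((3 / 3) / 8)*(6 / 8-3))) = 72375626203 / 14007000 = 5167.10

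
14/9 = 1.56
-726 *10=-7260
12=12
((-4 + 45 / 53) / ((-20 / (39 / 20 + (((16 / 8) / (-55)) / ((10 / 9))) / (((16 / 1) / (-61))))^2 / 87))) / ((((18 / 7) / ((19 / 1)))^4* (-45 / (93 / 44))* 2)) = -434997370253653350157 / 105320134656000000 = -4130.24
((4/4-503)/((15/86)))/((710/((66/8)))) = -118723/3550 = -33.44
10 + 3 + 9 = 22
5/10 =1/2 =0.50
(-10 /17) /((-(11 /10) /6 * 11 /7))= 4200 /2057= 2.04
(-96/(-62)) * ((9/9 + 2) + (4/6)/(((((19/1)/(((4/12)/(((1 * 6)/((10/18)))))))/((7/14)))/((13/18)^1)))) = 1994804/429381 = 4.65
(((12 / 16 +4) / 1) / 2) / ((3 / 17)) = 323 / 24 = 13.46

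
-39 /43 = -0.91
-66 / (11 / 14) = -84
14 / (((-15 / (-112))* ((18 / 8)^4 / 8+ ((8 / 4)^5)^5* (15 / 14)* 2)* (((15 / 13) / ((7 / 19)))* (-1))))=-157351936 / 338972049387225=-0.00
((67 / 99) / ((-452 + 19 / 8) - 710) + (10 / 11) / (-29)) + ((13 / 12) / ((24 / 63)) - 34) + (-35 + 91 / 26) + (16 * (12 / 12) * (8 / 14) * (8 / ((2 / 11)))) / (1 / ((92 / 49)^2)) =19416187795845535 / 14324548015008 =1355.45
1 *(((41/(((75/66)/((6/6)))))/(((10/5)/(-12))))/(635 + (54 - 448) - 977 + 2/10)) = 5412/18395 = 0.29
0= 0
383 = 383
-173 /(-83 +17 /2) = 346 /149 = 2.32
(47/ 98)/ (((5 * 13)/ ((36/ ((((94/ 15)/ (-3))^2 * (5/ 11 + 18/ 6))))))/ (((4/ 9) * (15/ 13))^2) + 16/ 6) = 0.00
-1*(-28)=28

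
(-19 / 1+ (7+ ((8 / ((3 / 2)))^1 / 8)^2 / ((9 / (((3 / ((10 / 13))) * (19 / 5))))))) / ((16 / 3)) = -3803 / 1800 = -2.11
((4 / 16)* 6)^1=3 / 2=1.50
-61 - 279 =-340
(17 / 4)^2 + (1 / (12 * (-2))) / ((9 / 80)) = 7643 / 432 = 17.69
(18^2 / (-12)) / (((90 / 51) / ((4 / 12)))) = -51 / 10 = -5.10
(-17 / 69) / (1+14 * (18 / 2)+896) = -17 / 70587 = -0.00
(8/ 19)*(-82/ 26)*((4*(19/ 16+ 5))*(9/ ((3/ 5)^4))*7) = -3946250/ 247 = -15976.72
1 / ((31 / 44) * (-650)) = -22 / 10075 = -0.00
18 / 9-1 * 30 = -28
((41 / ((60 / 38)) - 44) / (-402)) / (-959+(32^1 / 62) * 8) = -16771 / 356988060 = -0.00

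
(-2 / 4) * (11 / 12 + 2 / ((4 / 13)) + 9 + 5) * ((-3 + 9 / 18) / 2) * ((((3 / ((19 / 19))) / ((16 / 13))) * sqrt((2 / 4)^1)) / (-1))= -16705 * sqrt(2) / 1024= -23.07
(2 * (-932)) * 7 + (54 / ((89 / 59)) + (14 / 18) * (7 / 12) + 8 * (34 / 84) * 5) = -874393129 / 67284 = -12995.56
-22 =-22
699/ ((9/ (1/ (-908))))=-233/ 2724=-0.09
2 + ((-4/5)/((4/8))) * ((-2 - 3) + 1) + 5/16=697/80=8.71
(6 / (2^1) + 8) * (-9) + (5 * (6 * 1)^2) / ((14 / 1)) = -603 / 7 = -86.14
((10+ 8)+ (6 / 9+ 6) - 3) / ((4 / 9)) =195 / 4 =48.75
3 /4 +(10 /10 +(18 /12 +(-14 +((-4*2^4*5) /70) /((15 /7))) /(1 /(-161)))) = 156043 /60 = 2600.72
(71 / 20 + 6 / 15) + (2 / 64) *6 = 331 / 80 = 4.14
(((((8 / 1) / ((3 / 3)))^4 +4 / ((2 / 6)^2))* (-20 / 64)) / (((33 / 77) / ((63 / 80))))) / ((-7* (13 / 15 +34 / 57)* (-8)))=-2060835 / 71168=-28.96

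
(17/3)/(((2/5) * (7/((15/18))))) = 425/252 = 1.69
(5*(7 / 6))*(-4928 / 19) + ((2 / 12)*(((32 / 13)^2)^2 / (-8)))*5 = -2469326560 / 1627977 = -1516.81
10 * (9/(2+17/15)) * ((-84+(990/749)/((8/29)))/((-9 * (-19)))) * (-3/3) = 13.30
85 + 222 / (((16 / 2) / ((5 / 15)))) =94.25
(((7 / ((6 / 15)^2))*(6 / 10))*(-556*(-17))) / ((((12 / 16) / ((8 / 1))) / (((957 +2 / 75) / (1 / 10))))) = 25328284949.33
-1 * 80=-80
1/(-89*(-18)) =1/1602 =0.00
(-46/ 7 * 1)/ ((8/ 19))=-437/ 28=-15.61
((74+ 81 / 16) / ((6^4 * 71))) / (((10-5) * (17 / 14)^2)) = 12397 / 106370496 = 0.00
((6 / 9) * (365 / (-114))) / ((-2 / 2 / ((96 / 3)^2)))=373760 / 171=2185.73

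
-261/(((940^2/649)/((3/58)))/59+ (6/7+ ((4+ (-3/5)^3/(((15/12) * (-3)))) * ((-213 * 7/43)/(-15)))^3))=-509227609414581298828125/2482135099948692568056218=-0.21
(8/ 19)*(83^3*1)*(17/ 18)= 227377.29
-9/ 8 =-1.12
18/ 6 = 3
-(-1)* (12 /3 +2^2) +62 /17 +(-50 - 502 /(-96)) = -27029 /816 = -33.12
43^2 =1849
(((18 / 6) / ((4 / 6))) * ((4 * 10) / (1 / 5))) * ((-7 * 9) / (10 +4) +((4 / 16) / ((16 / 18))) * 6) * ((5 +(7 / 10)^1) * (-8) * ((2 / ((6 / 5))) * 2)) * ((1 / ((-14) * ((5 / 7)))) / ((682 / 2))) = -38475 / 341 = -112.83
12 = 12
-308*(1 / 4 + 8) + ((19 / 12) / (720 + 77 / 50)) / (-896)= -492826828507 / 193949952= -2541.00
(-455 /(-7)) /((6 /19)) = 205.83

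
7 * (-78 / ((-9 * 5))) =182 / 15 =12.13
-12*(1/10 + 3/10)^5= -384/3125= -0.12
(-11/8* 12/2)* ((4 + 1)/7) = -165/28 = -5.89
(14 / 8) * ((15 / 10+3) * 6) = 47.25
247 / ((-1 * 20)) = -247 / 20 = -12.35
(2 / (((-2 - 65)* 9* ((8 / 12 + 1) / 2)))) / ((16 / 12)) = -1 / 335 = -0.00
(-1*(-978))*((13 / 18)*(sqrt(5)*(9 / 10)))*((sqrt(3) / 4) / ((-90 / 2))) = -2119*sqrt(15) / 600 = -13.68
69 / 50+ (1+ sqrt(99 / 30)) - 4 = -81 / 50+ sqrt(330) / 10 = 0.20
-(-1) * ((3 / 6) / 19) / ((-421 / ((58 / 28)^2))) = -841 / 3135608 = -0.00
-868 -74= -942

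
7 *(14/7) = 14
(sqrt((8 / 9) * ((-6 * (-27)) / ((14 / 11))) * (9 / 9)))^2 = 792 / 7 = 113.14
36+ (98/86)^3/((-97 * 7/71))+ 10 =353566937/7712179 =45.85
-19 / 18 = -1.06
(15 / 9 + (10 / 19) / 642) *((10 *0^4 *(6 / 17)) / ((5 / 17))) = 0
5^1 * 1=5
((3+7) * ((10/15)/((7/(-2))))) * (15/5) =-40/7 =-5.71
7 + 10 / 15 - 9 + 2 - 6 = -16 / 3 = -5.33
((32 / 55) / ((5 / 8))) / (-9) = -256 / 2475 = -0.10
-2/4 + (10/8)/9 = -13/36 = -0.36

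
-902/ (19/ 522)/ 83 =-470844/ 1577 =-298.57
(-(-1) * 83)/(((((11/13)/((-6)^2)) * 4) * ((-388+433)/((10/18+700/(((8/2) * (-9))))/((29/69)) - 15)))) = -1175.96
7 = 7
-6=-6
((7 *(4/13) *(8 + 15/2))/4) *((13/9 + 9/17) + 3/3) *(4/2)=7595/153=49.64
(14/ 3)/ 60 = 7/ 90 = 0.08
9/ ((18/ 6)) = 3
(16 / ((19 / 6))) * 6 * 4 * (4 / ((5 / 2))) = 18432 / 95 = 194.02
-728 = -728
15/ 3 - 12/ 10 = 19/ 5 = 3.80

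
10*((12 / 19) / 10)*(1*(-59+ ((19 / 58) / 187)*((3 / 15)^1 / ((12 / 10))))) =-3839465 / 103037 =-37.26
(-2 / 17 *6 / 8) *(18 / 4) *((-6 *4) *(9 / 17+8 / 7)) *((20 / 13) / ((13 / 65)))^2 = 322380000 / 341887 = 942.94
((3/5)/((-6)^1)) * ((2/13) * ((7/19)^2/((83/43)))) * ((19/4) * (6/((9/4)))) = -4214/307515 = -0.01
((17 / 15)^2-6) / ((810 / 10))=-1061 / 18225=-0.06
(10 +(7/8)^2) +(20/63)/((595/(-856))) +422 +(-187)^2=16985831225/479808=35401.31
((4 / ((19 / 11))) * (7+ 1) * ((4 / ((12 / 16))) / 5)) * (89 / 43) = 501248 / 12255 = 40.90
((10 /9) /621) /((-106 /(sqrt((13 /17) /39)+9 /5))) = -1 /32913 -5 * sqrt(51) /15107067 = -0.00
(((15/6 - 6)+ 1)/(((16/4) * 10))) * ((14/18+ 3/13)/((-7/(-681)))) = -13393/2184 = -6.13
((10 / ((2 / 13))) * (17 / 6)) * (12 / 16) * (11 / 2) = 12155 / 16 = 759.69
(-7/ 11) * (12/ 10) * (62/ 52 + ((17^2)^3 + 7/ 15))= -65895567899/ 3575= -18432326.69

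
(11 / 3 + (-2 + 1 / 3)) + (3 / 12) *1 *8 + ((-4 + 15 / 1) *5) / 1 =59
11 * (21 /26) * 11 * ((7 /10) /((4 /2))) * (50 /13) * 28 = 622545 /169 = 3683.70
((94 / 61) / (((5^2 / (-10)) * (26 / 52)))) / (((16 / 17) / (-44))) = 17578 / 305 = 57.63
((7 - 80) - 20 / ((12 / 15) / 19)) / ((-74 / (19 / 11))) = 12.79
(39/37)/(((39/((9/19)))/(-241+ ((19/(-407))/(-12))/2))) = -3.09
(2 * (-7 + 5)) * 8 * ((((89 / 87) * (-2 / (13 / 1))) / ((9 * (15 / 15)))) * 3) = 5696 / 3393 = 1.68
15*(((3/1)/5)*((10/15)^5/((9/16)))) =512/243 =2.11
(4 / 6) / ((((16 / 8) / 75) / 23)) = 575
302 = 302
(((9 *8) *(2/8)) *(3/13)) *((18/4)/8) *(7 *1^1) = 1701/104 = 16.36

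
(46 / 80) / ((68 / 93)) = 2139 / 2720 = 0.79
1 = 1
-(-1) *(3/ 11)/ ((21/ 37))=37/ 77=0.48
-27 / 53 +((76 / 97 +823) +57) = 4525489 / 5141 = 880.27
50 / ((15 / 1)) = 10 / 3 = 3.33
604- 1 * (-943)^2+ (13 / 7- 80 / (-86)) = -267481306 / 301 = -888642.21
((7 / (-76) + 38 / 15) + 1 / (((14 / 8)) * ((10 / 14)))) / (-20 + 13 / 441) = -108633 / 669332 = -0.16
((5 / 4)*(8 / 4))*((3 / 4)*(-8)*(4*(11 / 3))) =-220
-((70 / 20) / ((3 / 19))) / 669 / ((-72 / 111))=4921 / 96336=0.05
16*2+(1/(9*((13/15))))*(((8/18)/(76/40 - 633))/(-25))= 70885160/2215161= 32.00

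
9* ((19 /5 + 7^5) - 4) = 756306 /5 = 151261.20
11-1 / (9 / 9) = 10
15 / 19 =0.79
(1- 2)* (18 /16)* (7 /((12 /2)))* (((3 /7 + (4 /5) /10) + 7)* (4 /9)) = -219 /50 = -4.38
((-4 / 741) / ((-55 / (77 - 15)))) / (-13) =-248 / 529815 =-0.00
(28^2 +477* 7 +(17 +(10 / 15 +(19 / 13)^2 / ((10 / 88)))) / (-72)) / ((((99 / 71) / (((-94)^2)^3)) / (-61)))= -281019051370396843041416 / 2258685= -124417106134939950.92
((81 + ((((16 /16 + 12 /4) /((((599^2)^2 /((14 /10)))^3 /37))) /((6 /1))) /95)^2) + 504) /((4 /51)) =57459027446824193510713357079470676000256828434691819113535596620661854430696333 /7703573312796942317508075358400626914731936106544906199233865811384192187500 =7458.75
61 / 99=0.62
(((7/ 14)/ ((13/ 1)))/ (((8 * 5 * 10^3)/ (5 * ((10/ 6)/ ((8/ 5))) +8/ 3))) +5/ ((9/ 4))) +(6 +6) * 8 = 7354880567/ 74880000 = 98.22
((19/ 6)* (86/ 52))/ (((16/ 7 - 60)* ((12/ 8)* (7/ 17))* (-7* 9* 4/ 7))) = 13889/ 3403296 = 0.00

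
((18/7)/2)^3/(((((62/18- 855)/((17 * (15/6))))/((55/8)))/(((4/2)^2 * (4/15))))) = -0.78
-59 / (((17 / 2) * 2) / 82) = -4838 / 17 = -284.59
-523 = -523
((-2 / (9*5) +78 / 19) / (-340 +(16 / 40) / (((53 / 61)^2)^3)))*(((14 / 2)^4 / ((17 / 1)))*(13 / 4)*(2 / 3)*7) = -4203475255014742252 / 163851775210305369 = -25.65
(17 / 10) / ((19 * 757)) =17 / 143830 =0.00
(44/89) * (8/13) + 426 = 493234/1157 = 426.30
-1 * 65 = -65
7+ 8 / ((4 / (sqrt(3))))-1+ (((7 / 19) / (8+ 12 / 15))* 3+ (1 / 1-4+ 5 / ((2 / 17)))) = 2* sqrt(3)+ 38143 / 836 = 49.09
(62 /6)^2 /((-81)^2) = 961 /59049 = 0.02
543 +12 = 555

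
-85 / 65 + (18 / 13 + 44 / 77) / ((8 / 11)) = 503 / 364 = 1.38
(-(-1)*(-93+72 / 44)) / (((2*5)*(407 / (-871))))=175071 / 8954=19.55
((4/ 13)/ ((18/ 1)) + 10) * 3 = 1172/ 39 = 30.05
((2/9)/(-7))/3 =-2/189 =-0.01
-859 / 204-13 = -3511 / 204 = -17.21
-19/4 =-4.75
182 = 182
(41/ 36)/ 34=41/ 1224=0.03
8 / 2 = 4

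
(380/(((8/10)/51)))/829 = 24225/829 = 29.22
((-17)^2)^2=83521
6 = 6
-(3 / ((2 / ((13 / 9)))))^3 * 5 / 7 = -10985 / 1512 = -7.27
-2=-2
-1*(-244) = 244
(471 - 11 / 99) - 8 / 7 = 29594 / 63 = 469.75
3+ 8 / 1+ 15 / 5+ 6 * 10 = 74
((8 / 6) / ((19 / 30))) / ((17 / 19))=40 / 17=2.35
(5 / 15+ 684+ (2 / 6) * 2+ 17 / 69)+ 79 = 52733 / 69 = 764.25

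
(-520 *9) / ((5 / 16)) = -14976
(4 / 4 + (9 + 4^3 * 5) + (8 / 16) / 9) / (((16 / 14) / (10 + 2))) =41587 / 12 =3465.58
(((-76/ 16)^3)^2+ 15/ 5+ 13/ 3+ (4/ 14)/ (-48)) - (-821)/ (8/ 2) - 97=997905005/ 86016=11601.39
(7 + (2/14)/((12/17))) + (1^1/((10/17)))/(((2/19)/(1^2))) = 2452/105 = 23.35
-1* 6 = -6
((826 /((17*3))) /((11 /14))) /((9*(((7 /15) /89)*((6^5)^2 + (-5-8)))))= 0.00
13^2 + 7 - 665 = -489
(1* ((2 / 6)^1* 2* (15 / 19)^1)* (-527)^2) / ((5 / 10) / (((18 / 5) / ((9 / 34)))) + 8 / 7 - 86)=-2643980080 / 1534231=-1723.33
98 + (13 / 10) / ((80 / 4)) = 19613 / 200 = 98.06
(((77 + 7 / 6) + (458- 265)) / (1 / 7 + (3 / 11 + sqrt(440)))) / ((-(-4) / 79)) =-9897041 / 1955802 + 762072157 * sqrt(110) / 31292832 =250.36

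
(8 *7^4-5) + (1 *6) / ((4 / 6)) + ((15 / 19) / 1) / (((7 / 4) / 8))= 2555676 / 133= 19215.61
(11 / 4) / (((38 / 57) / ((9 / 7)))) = 297 / 56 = 5.30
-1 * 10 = -10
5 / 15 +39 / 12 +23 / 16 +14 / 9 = 947 / 144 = 6.58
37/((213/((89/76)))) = 3293/16188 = 0.20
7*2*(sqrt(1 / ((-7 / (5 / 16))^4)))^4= 390625 / 1768545125924864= 0.00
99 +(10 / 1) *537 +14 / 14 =5470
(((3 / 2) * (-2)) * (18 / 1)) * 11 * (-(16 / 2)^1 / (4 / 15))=17820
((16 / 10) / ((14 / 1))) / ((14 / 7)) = 0.06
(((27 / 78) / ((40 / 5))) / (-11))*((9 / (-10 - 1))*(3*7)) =1701 / 25168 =0.07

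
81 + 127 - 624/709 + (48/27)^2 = 12076192/57429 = 210.28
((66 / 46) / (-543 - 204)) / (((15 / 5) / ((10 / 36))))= -55 / 309258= -0.00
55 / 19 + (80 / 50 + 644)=61607 / 95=648.49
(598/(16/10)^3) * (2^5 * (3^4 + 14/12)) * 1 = 18425875/48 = 383872.40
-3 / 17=-0.18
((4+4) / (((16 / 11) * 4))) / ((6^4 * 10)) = 0.00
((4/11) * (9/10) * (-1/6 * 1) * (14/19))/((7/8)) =-48/1045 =-0.05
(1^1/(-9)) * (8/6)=-4/27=-0.15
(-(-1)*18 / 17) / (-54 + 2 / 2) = -18 / 901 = -0.02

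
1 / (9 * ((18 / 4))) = 2 / 81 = 0.02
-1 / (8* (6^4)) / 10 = -1 / 103680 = -0.00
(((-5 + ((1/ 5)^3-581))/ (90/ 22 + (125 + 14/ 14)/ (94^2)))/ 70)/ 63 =-1779877451/ 54988014375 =-0.03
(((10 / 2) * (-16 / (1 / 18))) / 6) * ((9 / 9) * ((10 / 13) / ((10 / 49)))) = -11760 / 13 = -904.62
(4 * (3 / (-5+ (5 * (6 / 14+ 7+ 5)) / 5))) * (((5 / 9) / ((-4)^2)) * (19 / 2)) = 665 / 1248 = 0.53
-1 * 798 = -798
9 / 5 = 1.80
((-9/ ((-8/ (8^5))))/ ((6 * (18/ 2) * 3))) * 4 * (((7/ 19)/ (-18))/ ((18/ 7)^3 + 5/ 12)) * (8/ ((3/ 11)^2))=-38079168512/ 331034283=-115.03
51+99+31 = 181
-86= -86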